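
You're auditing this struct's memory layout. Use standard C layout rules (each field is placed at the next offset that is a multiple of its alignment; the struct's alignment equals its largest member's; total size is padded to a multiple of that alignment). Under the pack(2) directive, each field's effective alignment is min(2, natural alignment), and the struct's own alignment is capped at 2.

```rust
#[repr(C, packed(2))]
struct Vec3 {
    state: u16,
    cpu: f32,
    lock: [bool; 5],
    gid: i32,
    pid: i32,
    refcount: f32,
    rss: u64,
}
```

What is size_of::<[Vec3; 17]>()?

state at 0 (size 2, align 2) → ends 2
cpu at 2 (size 4, align 2) → ends 6
lock at 6 (size 5, align 1) → ends 11
pad 1 to align 2 for gid
gid at 12 (size 4, align 2) → ends 16
pid at 16 (size 4, align 2) → ends 20
refcount at 20 (size 4, align 2) → ends 24
rss at 24 (size 8, align 2) → ends 32
total 32 bytes, alignment 2
array of 17: 17 × 32 = 544

544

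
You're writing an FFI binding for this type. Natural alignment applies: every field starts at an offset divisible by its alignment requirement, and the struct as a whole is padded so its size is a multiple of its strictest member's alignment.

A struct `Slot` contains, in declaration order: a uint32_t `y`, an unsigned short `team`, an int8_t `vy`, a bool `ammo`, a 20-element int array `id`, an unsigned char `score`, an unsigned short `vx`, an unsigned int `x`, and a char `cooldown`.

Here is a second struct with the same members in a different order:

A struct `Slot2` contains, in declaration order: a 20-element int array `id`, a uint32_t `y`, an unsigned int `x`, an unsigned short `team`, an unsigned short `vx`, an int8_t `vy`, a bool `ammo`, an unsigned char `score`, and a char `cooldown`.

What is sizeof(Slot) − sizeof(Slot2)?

0..4  y  (4B, 4-aligned)
4..6  team  (2B, 2-aligned)
6..7  vy  (1B, 1-aligned)
7..8  ammo  (1B, 1-aligned)
8..88  id  (80B, 4-aligned)
88..89  score  (1B, 1-aligned)
89..90  -- padding (1B)
90..92  vx  (2B, 2-aligned)
92..96  x  (4B, 4-aligned)
96..97  cooldown  (1B, 1-aligned)
97..100  -- tail padding (3B)
sizeof = 100, alignof = 4
— Slot2 —
0..80  id  (80B, 4-aligned)
80..84  y  (4B, 4-aligned)
84..88  x  (4B, 4-aligned)
88..90  team  (2B, 2-aligned)
90..92  vx  (2B, 2-aligned)
92..93  vy  (1B, 1-aligned)
93..94  ammo  (1B, 1-aligned)
94..95  score  (1B, 1-aligned)
95..96  cooldown  (1B, 1-aligned)
sizeof = 96, alignof = 4
100 − 96 = 4

4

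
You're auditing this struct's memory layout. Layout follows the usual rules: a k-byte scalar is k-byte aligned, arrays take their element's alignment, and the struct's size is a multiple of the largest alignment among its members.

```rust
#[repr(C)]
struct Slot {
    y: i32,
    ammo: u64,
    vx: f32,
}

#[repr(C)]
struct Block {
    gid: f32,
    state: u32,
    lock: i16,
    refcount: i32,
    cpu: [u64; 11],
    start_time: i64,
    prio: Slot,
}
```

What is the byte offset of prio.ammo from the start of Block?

120

Slot: @0: y [4B, align 4] → 4; +4 pad (align 8); @8: ammo [8B, align 8] → 16; @16: vx [4B, align 4] → 20; +4 tail pad (align 8); size 24, align 8
@0: gid [4B, align 4] → 4
@4: state [4B, align 4] → 8
@8: lock [2B, align 2] → 10
+2 pad (align 4)
@12: refcount [4B, align 4] → 16
@16: cpu [88B, align 8] → 104
@104: start_time [8B, align 8] → 112
@112: prio [24B, align 8] → 136
within Slot: ammo at 8
112 + 8 = 120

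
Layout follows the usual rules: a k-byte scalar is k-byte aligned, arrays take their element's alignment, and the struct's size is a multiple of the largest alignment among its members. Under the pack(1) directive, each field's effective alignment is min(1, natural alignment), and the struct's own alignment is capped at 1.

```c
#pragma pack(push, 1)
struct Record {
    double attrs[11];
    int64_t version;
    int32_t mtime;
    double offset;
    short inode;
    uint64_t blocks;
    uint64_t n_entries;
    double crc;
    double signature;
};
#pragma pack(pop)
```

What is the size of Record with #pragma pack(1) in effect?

142

@0: attrs [88B, align 1] → 88
@88: version [8B, align 1] → 96
@96: mtime [4B, align 1] → 100
@100: offset [8B, align 1] → 108
@108: inode [2B, align 1] → 110
@110: blocks [8B, align 1] → 118
@118: n_entries [8B, align 1] → 126
@126: crc [8B, align 1] → 134
@134: signature [8B, align 1] → 142
size 142, align 1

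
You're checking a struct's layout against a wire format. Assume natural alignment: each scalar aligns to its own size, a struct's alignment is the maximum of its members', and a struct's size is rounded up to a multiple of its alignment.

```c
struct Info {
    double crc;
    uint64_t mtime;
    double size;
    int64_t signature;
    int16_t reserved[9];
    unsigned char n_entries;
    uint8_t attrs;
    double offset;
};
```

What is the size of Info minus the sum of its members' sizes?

@0: crc [8B, align 8] → 8
@8: mtime [8B, align 8] → 16
@16: size [8B, align 8] → 24
@24: signature [8B, align 8] → 32
@32: reserved [18B, align 2] → 50
@50: n_entries [1B, align 1] → 51
@51: attrs [1B, align 1] → 52
+4 pad (align 8)
@56: offset [8B, align 8] → 64
size 64, align 8
data bytes 60, size 64 → padding 4

4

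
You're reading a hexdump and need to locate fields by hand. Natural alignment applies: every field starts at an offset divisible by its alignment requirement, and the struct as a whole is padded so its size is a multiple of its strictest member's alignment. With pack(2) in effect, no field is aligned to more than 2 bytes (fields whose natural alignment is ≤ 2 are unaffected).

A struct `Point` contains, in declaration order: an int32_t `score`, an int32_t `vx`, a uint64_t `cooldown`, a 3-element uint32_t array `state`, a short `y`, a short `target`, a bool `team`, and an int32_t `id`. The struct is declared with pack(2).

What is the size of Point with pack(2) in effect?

38

score at 0 (size 4, align 2) → ends 4
vx at 4 (size 4, align 2) → ends 8
cooldown at 8 (size 8, align 2) → ends 16
state at 16 (size 12, align 2) → ends 28
y at 28 (size 2, align 2) → ends 30
target at 30 (size 2, align 2) → ends 32
team at 32 (size 1, align 1) → ends 33
pad 1 to align 2 for id
id at 34 (size 4, align 2) → ends 38
total 38 bytes, alignment 2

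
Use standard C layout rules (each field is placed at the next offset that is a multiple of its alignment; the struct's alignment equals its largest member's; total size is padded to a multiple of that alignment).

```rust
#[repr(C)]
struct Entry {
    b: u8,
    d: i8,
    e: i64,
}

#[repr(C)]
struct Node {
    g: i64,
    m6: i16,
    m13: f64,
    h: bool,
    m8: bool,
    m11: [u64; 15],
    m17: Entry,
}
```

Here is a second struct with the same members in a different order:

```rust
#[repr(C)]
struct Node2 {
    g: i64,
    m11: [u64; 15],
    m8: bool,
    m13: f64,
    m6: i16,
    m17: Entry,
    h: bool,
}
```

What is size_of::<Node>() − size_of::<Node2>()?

Entry: b at 0 (size 1, align 1) → ends 1; d at 1 (size 1, align 1) → ends 2; pad 6 to align 8 for e; e at 8 (size 8, align 8) → ends 16; total 16 bytes, alignment 8
g at 0 (size 8, align 8) → ends 8
m6 at 8 (size 2, align 2) → ends 10
pad 6 to align 8 for m13
m13 at 16 (size 8, align 8) → ends 24
h at 24 (size 1, align 1) → ends 25
m8 at 25 (size 1, align 1) → ends 26
pad 6 to align 8 for m11
m11 at 32 (size 120, align 8) → ends 152
m17 at 152 (size 16, align 8) → ends 168
total 168 bytes, alignment 8
— Node2 —
g at 0 (size 8, align 8) → ends 8
m11 at 8 (size 120, align 8) → ends 128
m8 at 128 (size 1, align 1) → ends 129
pad 7 to align 8 for m13
m13 at 136 (size 8, align 8) → ends 144
m6 at 144 (size 2, align 2) → ends 146
pad 6 to align 8 for m17
m17 at 152 (size 16, align 8) → ends 168
h at 168 (size 1, align 1) → ends 169
tail pad 7 to reach multiple of 8
total 176 bytes, alignment 8
168 − 176 = -8

-8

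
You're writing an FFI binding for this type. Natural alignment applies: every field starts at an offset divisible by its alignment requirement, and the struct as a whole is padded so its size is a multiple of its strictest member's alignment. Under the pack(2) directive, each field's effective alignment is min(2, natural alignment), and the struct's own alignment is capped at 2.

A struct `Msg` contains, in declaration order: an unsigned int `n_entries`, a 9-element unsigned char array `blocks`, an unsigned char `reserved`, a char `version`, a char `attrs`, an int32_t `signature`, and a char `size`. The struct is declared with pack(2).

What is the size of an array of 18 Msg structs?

n_entries at 0 (size 4, align 2) → ends 4
blocks at 4 (size 9, align 1) → ends 13
reserved at 13 (size 1, align 1) → ends 14
version at 14 (size 1, align 1) → ends 15
attrs at 15 (size 1, align 1) → ends 16
signature at 16 (size 4, align 2) → ends 20
size at 20 (size 1, align 1) → ends 21
tail pad 1 to reach multiple of 2
total 22 bytes, alignment 2
array of 18: 18 × 22 = 396

396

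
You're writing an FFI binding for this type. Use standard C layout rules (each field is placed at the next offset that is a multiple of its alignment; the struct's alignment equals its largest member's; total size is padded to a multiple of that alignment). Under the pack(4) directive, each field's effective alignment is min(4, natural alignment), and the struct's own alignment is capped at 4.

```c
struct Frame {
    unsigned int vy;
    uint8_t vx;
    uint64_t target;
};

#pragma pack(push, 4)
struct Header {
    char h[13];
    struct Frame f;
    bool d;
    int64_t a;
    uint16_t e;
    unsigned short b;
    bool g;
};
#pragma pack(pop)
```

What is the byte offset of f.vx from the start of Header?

20

Frame: 0..4  vy  (4B, 4-aligned); 4..5  vx  (1B, 1-aligned); 5..8  -- padding (3B); 8..16  target  (8B, 8-aligned); sizeof = 16, alignof = 8
0..13  h  (13B, 1-aligned)
13..16  -- padding (3B)
16..32  f  (16B, 4-aligned)
within Frame: vx at 4
16 + 4 = 20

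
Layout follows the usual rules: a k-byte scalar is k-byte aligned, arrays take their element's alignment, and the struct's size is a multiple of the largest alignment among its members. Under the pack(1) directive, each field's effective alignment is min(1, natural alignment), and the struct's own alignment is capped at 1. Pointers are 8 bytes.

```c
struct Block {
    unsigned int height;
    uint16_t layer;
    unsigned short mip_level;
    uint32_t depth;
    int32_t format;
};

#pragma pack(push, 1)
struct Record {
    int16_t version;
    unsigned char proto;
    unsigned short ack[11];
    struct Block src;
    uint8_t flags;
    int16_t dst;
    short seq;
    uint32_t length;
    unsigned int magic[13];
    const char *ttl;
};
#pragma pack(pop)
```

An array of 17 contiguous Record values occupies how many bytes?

Block: @0: height [4B, align 4] → 4; @4: layer [2B, align 2] → 6; @6: mip_level [2B, align 2] → 8; @8: depth [4B, align 4] → 12; @12: format [4B, align 4] → 16; size 16, align 4
@0: version [2B, align 1] → 2
@2: proto [1B, align 1] → 3
@3: ack [22B, align 1] → 25
@25: src [16B, align 1] → 41
@41: flags [1B, align 1] → 42
@42: dst [2B, align 1] → 44
@44: seq [2B, align 1] → 46
@46: length [4B, align 1] → 50
@50: magic [52B, align 1] → 102
@102: ttl [8B, align 1] → 110
size 110, align 1
array of 17: 17 × 110 = 1870

1870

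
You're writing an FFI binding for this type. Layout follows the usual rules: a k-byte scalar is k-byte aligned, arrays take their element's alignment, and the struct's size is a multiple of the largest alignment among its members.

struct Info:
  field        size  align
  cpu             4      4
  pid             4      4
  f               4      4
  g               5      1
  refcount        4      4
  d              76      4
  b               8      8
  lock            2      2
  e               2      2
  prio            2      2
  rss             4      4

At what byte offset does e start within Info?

114

cpu at 0 (size 4, align 4) → ends 4
pid at 4 (size 4, align 4) → ends 8
f at 8 (size 4, align 4) → ends 12
g at 12 (size 5, align 1) → ends 17
pad 3 to align 4 for refcount
refcount at 20 (size 4, align 4) → ends 24
d at 24 (size 76, align 4) → ends 100
pad 4 to align 8 for b
b at 104 (size 8, align 8) → ends 112
lock at 112 (size 2, align 2) → ends 114
e at 114 (size 2, align 2) → ends 116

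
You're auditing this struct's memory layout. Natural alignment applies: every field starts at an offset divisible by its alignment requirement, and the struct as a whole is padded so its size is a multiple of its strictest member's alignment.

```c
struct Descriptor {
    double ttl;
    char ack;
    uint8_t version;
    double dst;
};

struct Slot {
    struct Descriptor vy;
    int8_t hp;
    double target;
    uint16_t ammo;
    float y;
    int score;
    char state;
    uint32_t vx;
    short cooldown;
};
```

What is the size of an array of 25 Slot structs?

Descriptor: ttl at 0 (size 8, align 8) → ends 8; ack at 8 (size 1, align 1) → ends 9; version at 9 (size 1, align 1) → ends 10; pad 6 to align 8 for dst; dst at 16 (size 8, align 8) → ends 24; total 24 bytes, alignment 8
vy at 0 (size 24, align 8) → ends 24
hp at 24 (size 1, align 1) → ends 25
pad 7 to align 8 for target
target at 32 (size 8, align 8) → ends 40
ammo at 40 (size 2, align 2) → ends 42
pad 2 to align 4 for y
y at 44 (size 4, align 4) → ends 48
score at 48 (size 4, align 4) → ends 52
state at 52 (size 1, align 1) → ends 53
pad 3 to align 4 for vx
vx at 56 (size 4, align 4) → ends 60
cooldown at 60 (size 2, align 2) → ends 62
tail pad 2 to reach multiple of 8
total 64 bytes, alignment 8
array of 25: 25 × 64 = 1600

1600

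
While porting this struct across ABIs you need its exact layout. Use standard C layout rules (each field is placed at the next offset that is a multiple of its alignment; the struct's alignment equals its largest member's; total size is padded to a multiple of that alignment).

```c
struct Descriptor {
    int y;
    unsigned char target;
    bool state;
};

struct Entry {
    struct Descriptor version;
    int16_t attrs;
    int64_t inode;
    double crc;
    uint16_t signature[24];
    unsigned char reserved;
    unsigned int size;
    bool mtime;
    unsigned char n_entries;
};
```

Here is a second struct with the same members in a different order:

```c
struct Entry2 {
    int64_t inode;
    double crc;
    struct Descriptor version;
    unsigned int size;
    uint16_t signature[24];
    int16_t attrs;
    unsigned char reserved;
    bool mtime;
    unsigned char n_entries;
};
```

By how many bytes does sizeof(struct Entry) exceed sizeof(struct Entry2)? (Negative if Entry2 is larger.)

Descriptor: @0: y [4B, align 4] → 4; @4: target [1B, align 1] → 5; @5: state [1B, align 1] → 6; +2 tail pad (align 4); size 8, align 4
@0: version [8B, align 4] → 8
@8: attrs [2B, align 2] → 10
+6 pad (align 8)
@16: inode [8B, align 8] → 24
@24: crc [8B, align 8] → 32
@32: signature [48B, align 2] → 80
@80: reserved [1B, align 1] → 81
+3 pad (align 4)
@84: size [4B, align 4] → 88
@88: mtime [1B, align 1] → 89
@89: n_entries [1B, align 1] → 90
+6 tail pad (align 8)
size 96, align 8
— Entry2 —
@0: inode [8B, align 8] → 8
@8: crc [8B, align 8] → 16
@16: version [8B, align 4] → 24
@24: size [4B, align 4] → 28
@28: signature [48B, align 2] → 76
@76: attrs [2B, align 2] → 78
@78: reserved [1B, align 1] → 79
@79: mtime [1B, align 1] → 80
@80: n_entries [1B, align 1] → 81
+7 tail pad (align 8)
size 88, align 8
96 − 88 = 8

8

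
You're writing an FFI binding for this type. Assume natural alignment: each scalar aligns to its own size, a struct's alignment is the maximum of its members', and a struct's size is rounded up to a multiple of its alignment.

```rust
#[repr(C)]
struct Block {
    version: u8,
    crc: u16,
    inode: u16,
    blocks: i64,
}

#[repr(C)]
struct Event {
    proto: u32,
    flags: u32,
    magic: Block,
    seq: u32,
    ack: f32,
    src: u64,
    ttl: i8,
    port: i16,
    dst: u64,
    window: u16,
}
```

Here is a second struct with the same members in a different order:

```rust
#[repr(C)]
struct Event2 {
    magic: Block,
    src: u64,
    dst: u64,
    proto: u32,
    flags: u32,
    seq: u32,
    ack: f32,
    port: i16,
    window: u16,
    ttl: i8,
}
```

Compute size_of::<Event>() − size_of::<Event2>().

8

Block: version at 0 (size 1, align 1) → ends 1; pad 1 to align 2 for crc; crc at 2 (size 2, align 2) → ends 4; inode at 4 (size 2, align 2) → ends 6; pad 2 to align 8 for blocks; blocks at 8 (size 8, align 8) → ends 16; total 16 bytes, alignment 8
proto at 0 (size 4, align 4) → ends 4
flags at 4 (size 4, align 4) → ends 8
magic at 8 (size 16, align 8) → ends 24
seq at 24 (size 4, align 4) → ends 28
ack at 28 (size 4, align 4) → ends 32
src at 32 (size 8, align 8) → ends 40
ttl at 40 (size 1, align 1) → ends 41
pad 1 to align 2 for port
port at 42 (size 2, align 2) → ends 44
pad 4 to align 8 for dst
dst at 48 (size 8, align 8) → ends 56
window at 56 (size 2, align 2) → ends 58
tail pad 6 to reach multiple of 8
total 64 bytes, alignment 8
— Event2 —
magic at 0 (size 16, align 8) → ends 16
src at 16 (size 8, align 8) → ends 24
dst at 24 (size 8, align 8) → ends 32
proto at 32 (size 4, align 4) → ends 36
flags at 36 (size 4, align 4) → ends 40
seq at 40 (size 4, align 4) → ends 44
ack at 44 (size 4, align 4) → ends 48
port at 48 (size 2, align 2) → ends 50
window at 50 (size 2, align 2) → ends 52
ttl at 52 (size 1, align 1) → ends 53
tail pad 3 to reach multiple of 8
total 56 bytes, alignment 8
64 − 56 = 8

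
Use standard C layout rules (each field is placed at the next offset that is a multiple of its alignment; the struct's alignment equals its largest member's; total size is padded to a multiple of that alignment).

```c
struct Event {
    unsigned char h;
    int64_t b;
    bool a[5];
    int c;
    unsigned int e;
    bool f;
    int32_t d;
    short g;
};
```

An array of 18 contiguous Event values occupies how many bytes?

864

@0: h [1B, align 1] → 1
+7 pad (align 8)
@8: b [8B, align 8] → 16
@16: a [5B, align 1] → 21
+3 pad (align 4)
@24: c [4B, align 4] → 28
@28: e [4B, align 4] → 32
@32: f [1B, align 1] → 33
+3 pad (align 4)
@36: d [4B, align 4] → 40
@40: g [2B, align 2] → 42
+6 tail pad (align 8)
size 48, align 8
array of 18: 18 × 48 = 864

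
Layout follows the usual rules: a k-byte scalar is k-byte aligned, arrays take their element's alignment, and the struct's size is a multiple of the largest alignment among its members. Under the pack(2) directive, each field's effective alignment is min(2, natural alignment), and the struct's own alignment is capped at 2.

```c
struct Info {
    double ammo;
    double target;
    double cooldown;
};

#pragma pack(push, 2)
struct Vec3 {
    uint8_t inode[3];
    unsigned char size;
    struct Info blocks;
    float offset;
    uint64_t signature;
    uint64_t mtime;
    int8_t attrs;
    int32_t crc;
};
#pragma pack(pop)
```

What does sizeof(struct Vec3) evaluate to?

Info: 0..8  ammo  (8B, 8-aligned); 8..16  target  (8B, 8-aligned); 16..24  cooldown  (8B, 8-aligned); sizeof = 24, alignof = 8
0..3  inode  (3B, 1-aligned)
3..4  size  (1B, 1-aligned)
4..28  blocks  (24B, 2-aligned)
28..32  offset  (4B, 2-aligned)
32..40  signature  (8B, 2-aligned)
40..48  mtime  (8B, 2-aligned)
48..49  attrs  (1B, 1-aligned)
49..50  -- padding (1B)
50..54  crc  (4B, 2-aligned)
sizeof = 54, alignof = 2

54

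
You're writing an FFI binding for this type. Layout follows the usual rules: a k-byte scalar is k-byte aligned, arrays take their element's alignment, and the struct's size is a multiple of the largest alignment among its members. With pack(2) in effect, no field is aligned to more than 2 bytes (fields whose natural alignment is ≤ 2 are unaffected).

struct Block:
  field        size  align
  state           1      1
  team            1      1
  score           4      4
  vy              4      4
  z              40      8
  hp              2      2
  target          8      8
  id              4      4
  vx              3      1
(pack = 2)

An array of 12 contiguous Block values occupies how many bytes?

816

state at 0 (size 1, align 1) → ends 1
team at 1 (size 1, align 1) → ends 2
score at 2 (size 4, align 2) → ends 6
vy at 6 (size 4, align 2) → ends 10
z at 10 (size 40, align 2) → ends 50
hp at 50 (size 2, align 2) → ends 52
target at 52 (size 8, align 2) → ends 60
id at 60 (size 4, align 2) → ends 64
vx at 64 (size 3, align 1) → ends 67
tail pad 1 to reach multiple of 2
total 68 bytes, alignment 2
array of 12: 12 × 68 = 816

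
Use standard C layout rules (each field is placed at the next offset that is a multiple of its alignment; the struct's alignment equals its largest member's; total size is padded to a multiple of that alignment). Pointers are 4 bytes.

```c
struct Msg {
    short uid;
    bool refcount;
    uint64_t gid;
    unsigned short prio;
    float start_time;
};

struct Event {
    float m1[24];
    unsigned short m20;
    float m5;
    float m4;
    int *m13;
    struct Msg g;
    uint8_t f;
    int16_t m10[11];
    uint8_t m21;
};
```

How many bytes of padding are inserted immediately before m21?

0

Msg: @0: uid [2B, align 2] → 2; @2: refcount [1B, align 1] → 3; +5 pad (align 8); @8: gid [8B, align 8] → 16; @16: prio [2B, align 2] → 18; +2 pad (align 4); @20: start_time [4B, align 4] → 24; size 24, align 8
@0: m1 [96B, align 4] → 96
@96: m20 [2B, align 2] → 98
+2 pad (align 4)
@100: m5 [4B, align 4] → 104
@104: m4 [4B, align 4] → 108
@108: m13 [4B, align 4] → 112
@112: g [24B, align 8] → 136
@136: f [1B, align 1] → 137
+1 pad (align 2)
@138: m10 [22B, align 2] → 160
@160: m21 [1B, align 1] → 161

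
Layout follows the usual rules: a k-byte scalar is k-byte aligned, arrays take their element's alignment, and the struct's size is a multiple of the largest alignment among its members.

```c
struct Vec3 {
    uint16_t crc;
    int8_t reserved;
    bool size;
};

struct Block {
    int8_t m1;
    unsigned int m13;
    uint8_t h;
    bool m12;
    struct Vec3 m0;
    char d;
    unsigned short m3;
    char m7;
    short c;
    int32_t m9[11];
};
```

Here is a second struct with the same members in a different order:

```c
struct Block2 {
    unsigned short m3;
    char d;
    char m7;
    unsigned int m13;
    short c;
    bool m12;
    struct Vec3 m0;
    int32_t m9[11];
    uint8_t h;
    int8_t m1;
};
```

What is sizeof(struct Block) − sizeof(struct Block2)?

Vec3: @0: crc [2B, align 2] → 2; @2: reserved [1B, align 1] → 3; @3: size [1B, align 1] → 4; size 4, align 2
@0: m1 [1B, align 1] → 1
+3 pad (align 4)
@4: m13 [4B, align 4] → 8
@8: h [1B, align 1] → 9
@9: m12 [1B, align 1] → 10
@10: m0 [4B, align 2] → 14
@14: d [1B, align 1] → 15
+1 pad (align 2)
@16: m3 [2B, align 2] → 18
@18: m7 [1B, align 1] → 19
+1 pad (align 2)
@20: c [2B, align 2] → 22
+2 pad (align 4)
@24: m9 [44B, align 4] → 68
size 68, align 4
— Block2 —
@0: m3 [2B, align 2] → 2
@2: d [1B, align 1] → 3
@3: m7 [1B, align 1] → 4
@4: m13 [4B, align 4] → 8
@8: c [2B, align 2] → 10
@10: m12 [1B, align 1] → 11
+1 pad (align 2)
@12: m0 [4B, align 2] → 16
@16: m9 [44B, align 4] → 60
@60: h [1B, align 1] → 61
@61: m1 [1B, align 1] → 62
+2 tail pad (align 4)
size 64, align 4
68 − 64 = 4

4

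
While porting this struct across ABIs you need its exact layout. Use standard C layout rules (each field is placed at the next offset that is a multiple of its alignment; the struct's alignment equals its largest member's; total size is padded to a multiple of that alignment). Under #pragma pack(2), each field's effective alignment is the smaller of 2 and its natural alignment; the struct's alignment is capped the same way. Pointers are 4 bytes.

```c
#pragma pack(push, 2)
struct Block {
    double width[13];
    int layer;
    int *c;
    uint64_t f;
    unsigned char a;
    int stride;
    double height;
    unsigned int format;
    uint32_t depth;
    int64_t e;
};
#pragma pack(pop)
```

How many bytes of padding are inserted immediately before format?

width at 0 (size 104, align 2) → ends 104
layer at 104 (size 4, align 2) → ends 108
c at 108 (size 4, align 2) → ends 112
f at 112 (size 8, align 2) → ends 120
a at 120 (size 1, align 1) → ends 121
pad 1 to align 2 for stride
stride at 122 (size 4, align 2) → ends 126
height at 126 (size 8, align 2) → ends 134
format at 134 (size 4, align 2) → ends 138

0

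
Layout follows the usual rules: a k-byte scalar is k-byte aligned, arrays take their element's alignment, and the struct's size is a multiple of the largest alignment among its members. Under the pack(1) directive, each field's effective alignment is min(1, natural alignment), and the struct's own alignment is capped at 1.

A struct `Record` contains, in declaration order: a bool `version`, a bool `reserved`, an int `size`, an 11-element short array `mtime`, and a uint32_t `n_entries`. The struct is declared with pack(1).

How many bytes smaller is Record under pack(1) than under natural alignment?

4

natural layout:
  version at 0 (size 1, align 1) → ends 1
  reserved at 1 (size 1, align 1) → ends 2
  pad 2 to align 4 for size
  size at 4 (size 4, align 4) → ends 8
  mtime at 8 (size 22, align 2) → ends 30
  pad 2 to align 4 for n_entries
  n_entries at 32 (size 4, align 4) → ends 36
  total 36 bytes, alignment 4
packed(1) layout:
  version at 0 (size 1, align 1) → ends 1
  reserved at 1 (size 1, align 1) → ends 2
  size at 2 (size 4, align 1) → ends 6
  mtime at 6 (size 22, align 1) → ends 28
  n_entries at 28 (size 4, align 1) → ends 32
  total 32 bytes, alignment 1
36 − 32 = 4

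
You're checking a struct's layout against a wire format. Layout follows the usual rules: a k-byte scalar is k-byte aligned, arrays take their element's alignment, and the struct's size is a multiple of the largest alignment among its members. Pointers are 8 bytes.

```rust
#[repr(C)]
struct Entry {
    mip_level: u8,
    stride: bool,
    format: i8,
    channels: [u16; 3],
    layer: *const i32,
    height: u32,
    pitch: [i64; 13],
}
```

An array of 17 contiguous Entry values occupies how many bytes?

2312

@0: mip_level [1B, align 1] → 1
@1: stride [1B, align 1] → 2
@2: format [1B, align 1] → 3
+1 pad (align 2)
@4: channels [6B, align 2] → 10
+6 pad (align 8)
@16: layer [8B, align 8] → 24
@24: height [4B, align 4] → 28
+4 pad (align 8)
@32: pitch [104B, align 8] → 136
size 136, align 8
array of 17: 17 × 136 = 2312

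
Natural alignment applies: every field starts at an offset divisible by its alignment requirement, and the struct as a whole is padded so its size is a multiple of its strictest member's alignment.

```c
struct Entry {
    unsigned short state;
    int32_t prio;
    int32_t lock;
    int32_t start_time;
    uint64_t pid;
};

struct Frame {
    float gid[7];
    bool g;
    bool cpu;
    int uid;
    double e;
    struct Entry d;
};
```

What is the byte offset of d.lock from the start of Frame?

56

Entry: state at 0 (size 2, align 2) → ends 2; pad 2 to align 4 for prio; prio at 4 (size 4, align 4) → ends 8; lock at 8 (size 4, align 4) → ends 12; start_time at 12 (size 4, align 4) → ends 16; pid at 16 (size 8, align 8) → ends 24; total 24 bytes, alignment 8
gid at 0 (size 28, align 4) → ends 28
g at 28 (size 1, align 1) → ends 29
cpu at 29 (size 1, align 1) → ends 30
pad 2 to align 4 for uid
uid at 32 (size 4, align 4) → ends 36
pad 4 to align 8 for e
e at 40 (size 8, align 8) → ends 48
d at 48 (size 24, align 8) → ends 72
within Entry: lock at 8
48 + 8 = 56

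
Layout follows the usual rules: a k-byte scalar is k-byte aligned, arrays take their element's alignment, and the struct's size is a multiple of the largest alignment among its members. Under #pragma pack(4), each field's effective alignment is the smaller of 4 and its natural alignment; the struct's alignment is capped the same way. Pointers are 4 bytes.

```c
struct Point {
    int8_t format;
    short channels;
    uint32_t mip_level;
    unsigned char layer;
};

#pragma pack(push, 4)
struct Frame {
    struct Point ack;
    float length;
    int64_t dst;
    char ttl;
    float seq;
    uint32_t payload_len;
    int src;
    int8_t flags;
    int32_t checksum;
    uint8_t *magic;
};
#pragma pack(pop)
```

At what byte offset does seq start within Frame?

28

Point: 0..1  format  (1B, 1-aligned); 1..2  -- padding (1B); 2..4  channels  (2B, 2-aligned); 4..8  mip_level  (4B, 4-aligned); 8..9  layer  (1B, 1-aligned); 9..12  -- tail padding (3B); sizeof = 12, alignof = 4
0..12  ack  (12B, 4-aligned)
12..16  length  (4B, 4-aligned)
16..24  dst  (8B, 4-aligned)
24..25  ttl  (1B, 1-aligned)
25..28  -- padding (3B)
28..32  seq  (4B, 4-aligned)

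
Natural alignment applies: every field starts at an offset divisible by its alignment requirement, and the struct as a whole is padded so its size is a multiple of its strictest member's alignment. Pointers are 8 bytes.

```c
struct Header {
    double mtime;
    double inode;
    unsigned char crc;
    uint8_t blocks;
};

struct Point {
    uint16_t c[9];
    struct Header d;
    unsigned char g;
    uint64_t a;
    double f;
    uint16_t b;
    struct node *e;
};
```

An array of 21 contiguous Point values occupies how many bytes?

1848

Header: @0: mtime [8B, align 8] → 8; @8: inode [8B, align 8] → 16; @16: crc [1B, align 1] → 17; @17: blocks [1B, align 1] → 18; +6 tail pad (align 8); size 24, align 8
@0: c [18B, align 2] → 18
+6 pad (align 8)
@24: d [24B, align 8] → 48
@48: g [1B, align 1] → 49
+7 pad (align 8)
@56: a [8B, align 8] → 64
@64: f [8B, align 8] → 72
@72: b [2B, align 2] → 74
+6 pad (align 8)
@80: e [8B, align 8] → 88
size 88, align 8
array of 21: 21 × 88 = 1848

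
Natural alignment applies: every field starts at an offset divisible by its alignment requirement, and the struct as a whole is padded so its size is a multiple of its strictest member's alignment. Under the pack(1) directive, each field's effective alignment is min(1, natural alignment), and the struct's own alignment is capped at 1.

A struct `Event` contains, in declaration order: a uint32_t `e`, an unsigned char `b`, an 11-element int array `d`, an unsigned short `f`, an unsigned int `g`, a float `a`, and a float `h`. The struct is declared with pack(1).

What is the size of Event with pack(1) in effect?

63

e at 0 (size 4, align 1) → ends 4
b at 4 (size 1, align 1) → ends 5
d at 5 (size 44, align 1) → ends 49
f at 49 (size 2, align 1) → ends 51
g at 51 (size 4, align 1) → ends 55
a at 55 (size 4, align 1) → ends 59
h at 59 (size 4, align 1) → ends 63
total 63 bytes, alignment 1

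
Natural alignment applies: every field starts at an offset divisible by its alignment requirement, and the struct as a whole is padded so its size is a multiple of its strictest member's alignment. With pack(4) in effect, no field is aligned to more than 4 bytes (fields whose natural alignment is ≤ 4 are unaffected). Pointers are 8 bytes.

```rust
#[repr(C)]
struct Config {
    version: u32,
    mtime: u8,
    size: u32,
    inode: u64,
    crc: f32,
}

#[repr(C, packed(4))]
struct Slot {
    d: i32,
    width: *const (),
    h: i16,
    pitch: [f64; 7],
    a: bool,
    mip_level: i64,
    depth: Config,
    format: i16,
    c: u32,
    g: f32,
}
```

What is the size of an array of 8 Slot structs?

1024

Config: version at 0 (size 4, align 4) → ends 4; mtime at 4 (size 1, align 1) → ends 5; pad 3 to align 4 for size; size at 8 (size 4, align 4) → ends 12; pad 4 to align 8 for inode; inode at 16 (size 8, align 8) → ends 24; crc at 24 (size 4, align 4) → ends 28; tail pad 4 to reach multiple of 8; total 32 bytes, alignment 8
d at 0 (size 4, align 4) → ends 4
width at 4 (size 8, align 4) → ends 12
h at 12 (size 2, align 2) → ends 14
pad 2 to align 4 for pitch
pitch at 16 (size 56, align 4) → ends 72
a at 72 (size 1, align 1) → ends 73
pad 3 to align 4 for mip_level
mip_level at 76 (size 8, align 4) → ends 84
depth at 84 (size 32, align 4) → ends 116
format at 116 (size 2, align 2) → ends 118
pad 2 to align 4 for c
c at 120 (size 4, align 4) → ends 124
g at 124 (size 4, align 4) → ends 128
total 128 bytes, alignment 4
array of 8: 8 × 128 = 1024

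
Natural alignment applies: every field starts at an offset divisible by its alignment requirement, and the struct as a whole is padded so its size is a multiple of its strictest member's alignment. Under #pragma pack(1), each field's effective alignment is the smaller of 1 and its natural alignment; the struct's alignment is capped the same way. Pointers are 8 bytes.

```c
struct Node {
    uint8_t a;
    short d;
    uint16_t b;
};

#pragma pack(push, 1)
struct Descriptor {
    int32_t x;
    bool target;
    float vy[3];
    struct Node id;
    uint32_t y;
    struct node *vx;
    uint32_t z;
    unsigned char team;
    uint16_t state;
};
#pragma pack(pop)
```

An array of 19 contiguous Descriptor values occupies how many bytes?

798

Node: 0..1  a  (1B, 1-aligned); 1..2  -- padding (1B); 2..4  d  (2B, 2-aligned); 4..6  b  (2B, 2-aligned); sizeof = 6, alignof = 2
0..4  x  (4B, 1-aligned)
4..5  target  (1B, 1-aligned)
5..17  vy  (12B, 1-aligned)
17..23  id  (6B, 1-aligned)
23..27  y  (4B, 1-aligned)
27..35  vx  (8B, 1-aligned)
35..39  z  (4B, 1-aligned)
39..40  team  (1B, 1-aligned)
40..42  state  (2B, 1-aligned)
sizeof = 42, alignof = 1
array of 19: 19 × 42 = 798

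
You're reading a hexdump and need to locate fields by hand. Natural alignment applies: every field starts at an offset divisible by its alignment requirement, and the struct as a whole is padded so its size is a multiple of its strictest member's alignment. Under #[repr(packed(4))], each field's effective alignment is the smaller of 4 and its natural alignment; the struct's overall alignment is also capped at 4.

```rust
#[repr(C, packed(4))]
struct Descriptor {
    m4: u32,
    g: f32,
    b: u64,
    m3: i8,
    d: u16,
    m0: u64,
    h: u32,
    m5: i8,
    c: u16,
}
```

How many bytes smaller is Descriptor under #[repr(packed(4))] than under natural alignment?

4

natural layout:
  m4 at 0 (size 4, align 4) → ends 4
  g at 4 (size 4, align 4) → ends 8
  b at 8 (size 8, align 8) → ends 16
  m3 at 16 (size 1, align 1) → ends 17
  pad 1 to align 2 for d
  d at 18 (size 2, align 2) → ends 20
  pad 4 to align 8 for m0
  m0 at 24 (size 8, align 8) → ends 32
  h at 32 (size 4, align 4) → ends 36
  m5 at 36 (size 1, align 1) → ends 37
  pad 1 to align 2 for c
  c at 38 (size 2, align 2) → ends 40
  total 40 bytes, alignment 8
packed(4) layout:
  m4 at 0 (size 4, align 4) → ends 4
  g at 4 (size 4, align 4) → ends 8
  b at 8 (size 8, align 4) → ends 16
  m3 at 16 (size 1, align 1) → ends 17
  pad 1 to align 2 for d
  d at 18 (size 2, align 2) → ends 20
  m0 at 20 (size 8, align 4) → ends 28
  h at 28 (size 4, align 4) → ends 32
  m5 at 32 (size 1, align 1) → ends 33
  pad 1 to align 2 for c
  c at 34 (size 2, align 2) → ends 36
  total 36 bytes, alignment 4
40 − 36 = 4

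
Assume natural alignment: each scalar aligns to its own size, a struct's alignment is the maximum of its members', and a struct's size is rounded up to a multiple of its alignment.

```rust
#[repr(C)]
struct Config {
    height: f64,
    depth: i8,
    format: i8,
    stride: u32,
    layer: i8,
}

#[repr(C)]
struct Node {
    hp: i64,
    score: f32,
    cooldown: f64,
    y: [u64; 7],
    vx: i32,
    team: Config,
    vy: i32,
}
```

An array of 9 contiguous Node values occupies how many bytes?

1080

Config: @0: height [8B, align 8] → 8; @8: depth [1B, align 1] → 9; @9: format [1B, align 1] → 10; +2 pad (align 4); @12: stride [4B, align 4] → 16; @16: layer [1B, align 1] → 17; +7 tail pad (align 8); size 24, align 8
@0: hp [8B, align 8] → 8
@8: score [4B, align 4] → 12
+4 pad (align 8)
@16: cooldown [8B, align 8] → 24
@24: y [56B, align 8] → 80
@80: vx [4B, align 4] → 84
+4 pad (align 8)
@88: team [24B, align 8] → 112
@112: vy [4B, align 4] → 116
+4 tail pad (align 8)
size 120, align 8
array of 9: 9 × 120 = 1080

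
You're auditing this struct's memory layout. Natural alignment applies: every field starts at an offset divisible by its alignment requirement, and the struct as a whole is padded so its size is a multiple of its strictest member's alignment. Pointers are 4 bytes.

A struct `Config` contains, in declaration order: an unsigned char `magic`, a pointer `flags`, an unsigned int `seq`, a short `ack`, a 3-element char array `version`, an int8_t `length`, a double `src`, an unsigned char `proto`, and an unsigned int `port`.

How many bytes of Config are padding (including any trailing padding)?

12

@0: magic [1B, align 1] → 1
+3 pad (align 4)
@4: flags [4B, align 4] → 8
@8: seq [4B, align 4] → 12
@12: ack [2B, align 2] → 14
@14: version [3B, align 1] → 17
@17: length [1B, align 1] → 18
+6 pad (align 8)
@24: src [8B, align 8] → 32
@32: proto [1B, align 1] → 33
+3 pad (align 4)
@36: port [4B, align 4] → 40
size 40, align 8
data bytes 28, size 40 → padding 12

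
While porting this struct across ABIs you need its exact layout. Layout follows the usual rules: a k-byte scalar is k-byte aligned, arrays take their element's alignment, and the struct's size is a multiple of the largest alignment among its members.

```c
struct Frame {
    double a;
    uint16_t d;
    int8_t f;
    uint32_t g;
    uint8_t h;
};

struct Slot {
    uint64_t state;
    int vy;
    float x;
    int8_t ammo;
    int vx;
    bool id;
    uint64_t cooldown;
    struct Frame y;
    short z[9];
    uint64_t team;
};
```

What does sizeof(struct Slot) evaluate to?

96

Frame: @0: a [8B, align 8] → 8; @8: d [2B, align 2] → 10; @10: f [1B, align 1] → 11; +1 pad (align 4); @12: g [4B, align 4] → 16; @16: h [1B, align 1] → 17; +7 tail pad (align 8); size 24, align 8
@0: state [8B, align 8] → 8
@8: vy [4B, align 4] → 12
@12: x [4B, align 4] → 16
@16: ammo [1B, align 1] → 17
+3 pad (align 4)
@20: vx [4B, align 4] → 24
@24: id [1B, align 1] → 25
+7 pad (align 8)
@32: cooldown [8B, align 8] → 40
@40: y [24B, align 8] → 64
@64: z [18B, align 2] → 82
+6 pad (align 8)
@88: team [8B, align 8] → 96
size 96, align 8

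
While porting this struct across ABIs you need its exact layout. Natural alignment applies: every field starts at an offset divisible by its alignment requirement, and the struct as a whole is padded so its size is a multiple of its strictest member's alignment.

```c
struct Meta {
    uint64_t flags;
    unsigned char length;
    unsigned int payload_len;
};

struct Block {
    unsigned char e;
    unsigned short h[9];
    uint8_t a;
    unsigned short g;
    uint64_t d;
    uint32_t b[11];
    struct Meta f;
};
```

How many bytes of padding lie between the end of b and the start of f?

Meta: @0: flags [8B, align 8] → 8; @8: length [1B, align 1] → 9; +3 pad (align 4); @12: payload_len [4B, align 4] → 16; size 16, align 8
@0: e [1B, align 1] → 1
+1 pad (align 2)
@2: h [18B, align 2] → 20
@20: a [1B, align 1] → 21
+1 pad (align 2)
@22: g [2B, align 2] → 24
@24: d [8B, align 8] → 32
@32: b [44B, align 4] → 76
+4 pad (align 8)
@80: f [16B, align 8] → 96

4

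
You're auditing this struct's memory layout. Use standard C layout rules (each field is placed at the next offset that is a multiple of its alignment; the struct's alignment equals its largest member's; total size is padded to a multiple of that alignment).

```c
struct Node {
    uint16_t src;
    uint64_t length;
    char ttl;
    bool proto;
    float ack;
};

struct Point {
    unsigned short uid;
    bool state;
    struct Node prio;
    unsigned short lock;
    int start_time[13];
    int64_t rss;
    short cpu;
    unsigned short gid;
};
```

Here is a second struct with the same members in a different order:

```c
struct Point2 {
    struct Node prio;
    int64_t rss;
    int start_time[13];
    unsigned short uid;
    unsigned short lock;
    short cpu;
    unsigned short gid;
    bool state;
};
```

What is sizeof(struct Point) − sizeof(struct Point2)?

Node: src at 0 (size 2, align 2) → ends 2; pad 6 to align 8 for length; length at 8 (size 8, align 8) → ends 16; ttl at 16 (size 1, align 1) → ends 17; proto at 17 (size 1, align 1) → ends 18; pad 2 to align 4 for ack; ack at 20 (size 4, align 4) → ends 24; total 24 bytes, alignment 8
uid at 0 (size 2, align 2) → ends 2
state at 2 (size 1, align 1) → ends 3
pad 5 to align 8 for prio
prio at 8 (size 24, align 8) → ends 32
lock at 32 (size 2, align 2) → ends 34
pad 2 to align 4 for start_time
start_time at 36 (size 52, align 4) → ends 88
rss at 88 (size 8, align 8) → ends 96
cpu at 96 (size 2, align 2) → ends 98
gid at 98 (size 2, align 2) → ends 100
tail pad 4 to reach multiple of 8
total 104 bytes, alignment 8
— Point2 —
prio at 0 (size 24, align 8) → ends 24
rss at 24 (size 8, align 8) → ends 32
start_time at 32 (size 52, align 4) → ends 84
uid at 84 (size 2, align 2) → ends 86
lock at 86 (size 2, align 2) → ends 88
cpu at 88 (size 2, align 2) → ends 90
gid at 90 (size 2, align 2) → ends 92
state at 92 (size 1, align 1) → ends 93
tail pad 3 to reach multiple of 8
total 96 bytes, alignment 8
104 − 96 = 8

8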